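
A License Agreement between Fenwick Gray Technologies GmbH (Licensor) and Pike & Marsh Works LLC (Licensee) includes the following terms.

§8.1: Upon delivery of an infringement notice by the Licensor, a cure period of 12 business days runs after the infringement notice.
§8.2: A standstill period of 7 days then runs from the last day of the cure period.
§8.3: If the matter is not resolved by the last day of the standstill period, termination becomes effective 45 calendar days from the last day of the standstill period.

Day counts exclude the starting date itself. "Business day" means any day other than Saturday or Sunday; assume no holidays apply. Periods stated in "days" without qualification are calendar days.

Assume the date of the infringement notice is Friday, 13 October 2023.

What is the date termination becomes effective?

The last day of the cure period: counting 12 business days from Friday, 13 October 2023 (Oct 16, Oct 17, Oct 18, Oct 19, …, Oct 27, Oct 30, Oct 31, skipping weekends) reaches Tuesday, 31 October 2023.
The last day of the standstill period: 31 October 2023 + 7 days = 7 November 2023.
The date termination becomes effective: 45 calendar days after 7 November 2023 is 22 December 2023.

22 December 2023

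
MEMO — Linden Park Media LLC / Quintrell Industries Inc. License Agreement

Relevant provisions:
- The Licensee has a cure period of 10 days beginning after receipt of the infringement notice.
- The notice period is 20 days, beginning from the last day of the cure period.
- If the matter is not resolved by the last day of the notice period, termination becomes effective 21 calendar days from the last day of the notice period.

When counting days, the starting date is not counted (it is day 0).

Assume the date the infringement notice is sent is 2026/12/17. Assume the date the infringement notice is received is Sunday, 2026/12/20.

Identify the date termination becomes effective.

2027/02/09

The last day of the cure period: 2026/12/20 + 10 days = 2026/12/30.
The last day of the notice period: 20 calendar days after 2026/12/30 is 2027/01/19.
The date termination becomes effective: 21 calendar days after 2027/01/19 is 2027/02/09.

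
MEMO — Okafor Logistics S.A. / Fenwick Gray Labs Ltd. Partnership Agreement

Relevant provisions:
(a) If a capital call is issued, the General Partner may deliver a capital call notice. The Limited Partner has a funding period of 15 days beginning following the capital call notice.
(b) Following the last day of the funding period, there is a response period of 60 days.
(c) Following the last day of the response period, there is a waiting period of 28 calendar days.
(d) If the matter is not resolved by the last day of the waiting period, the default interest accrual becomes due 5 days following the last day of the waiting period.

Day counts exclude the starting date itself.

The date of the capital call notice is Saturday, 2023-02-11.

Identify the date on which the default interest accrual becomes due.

The last day of the funding period: 15 calendar days after 2023-02-11 is 2023-02-26.
Adding 60 calendar days to 2023-02-26 gives 2023-04-27, which is the last day of the response period.
Adding 28 calendar days to 2023-04-27 gives 2023-05-25, which is the last day of the waiting period.
The date on which the default interest accrual becomes due: 5 calendar days after 2023-05-25 is 2023-05-30.

2023-05-30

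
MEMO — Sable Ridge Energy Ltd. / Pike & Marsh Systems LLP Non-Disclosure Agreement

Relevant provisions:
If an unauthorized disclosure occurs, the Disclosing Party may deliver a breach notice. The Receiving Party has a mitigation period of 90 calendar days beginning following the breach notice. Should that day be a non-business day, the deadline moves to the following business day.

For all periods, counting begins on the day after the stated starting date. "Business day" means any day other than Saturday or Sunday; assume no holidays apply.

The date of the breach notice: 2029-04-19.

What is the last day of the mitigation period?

The last day of the mitigation period: 2029-04-19 + 90 days = 2029-07-18. 2029-07-18 is a Wednesday, so no roll-forward applies.

2029-07-18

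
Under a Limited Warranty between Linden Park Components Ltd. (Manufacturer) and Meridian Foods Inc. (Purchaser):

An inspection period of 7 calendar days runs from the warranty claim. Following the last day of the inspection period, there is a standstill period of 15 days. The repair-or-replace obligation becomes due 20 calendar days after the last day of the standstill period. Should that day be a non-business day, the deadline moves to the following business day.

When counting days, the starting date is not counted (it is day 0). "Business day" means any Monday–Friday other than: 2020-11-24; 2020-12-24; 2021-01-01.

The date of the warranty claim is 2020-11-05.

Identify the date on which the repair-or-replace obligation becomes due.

The last day of the inspection period: 2020-11-05 + 7 days = 2020-11-12.
The last day of the standstill period: 15 calendar days after 2020-11-12 is 2020-11-27.
The date on which the repair-or-replace obligation becomes due: 2020-11-27 + 20 days = 2020-12-17. 2020-12-17 is a Thursday and is not a listed holiday, so no roll-forward applies.

2020-12-17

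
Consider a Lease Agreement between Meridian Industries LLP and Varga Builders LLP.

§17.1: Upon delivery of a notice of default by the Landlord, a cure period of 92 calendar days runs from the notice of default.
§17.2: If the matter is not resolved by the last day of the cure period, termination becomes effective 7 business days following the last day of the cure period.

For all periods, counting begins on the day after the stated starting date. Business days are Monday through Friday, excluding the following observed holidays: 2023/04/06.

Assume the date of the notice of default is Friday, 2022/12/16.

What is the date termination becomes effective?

2023/03/28

The last day of the cure period: 92 calendar days after 2022/12/16 is 2023/03/18.
The date termination becomes effective: 7 business days after Saturday, 2023/03/18, skipping weekends — Mar 20, Mar 21, Mar 22, Mar 23, Mar 24, Mar 27, Mar 28 — lands on Tuesday, 2023/03/28.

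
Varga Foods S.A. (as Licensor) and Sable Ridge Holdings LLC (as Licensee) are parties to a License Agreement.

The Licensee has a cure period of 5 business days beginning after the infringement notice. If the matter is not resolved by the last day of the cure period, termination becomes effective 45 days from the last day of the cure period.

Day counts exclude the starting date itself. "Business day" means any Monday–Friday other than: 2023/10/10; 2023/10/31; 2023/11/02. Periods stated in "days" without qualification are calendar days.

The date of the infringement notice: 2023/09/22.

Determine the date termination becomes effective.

2023/11/13

The last day of the cure period: 5 business days after Friday, 2023/09/22, skipping weekends — Sep 25, Sep 26, Sep 27, Sep 28, Sep 29 — lands on Friday, 2023/09/29.
Adding 45 calendar days to 2023/09/29 gives 2023/11/13, which is the date termination becomes effective.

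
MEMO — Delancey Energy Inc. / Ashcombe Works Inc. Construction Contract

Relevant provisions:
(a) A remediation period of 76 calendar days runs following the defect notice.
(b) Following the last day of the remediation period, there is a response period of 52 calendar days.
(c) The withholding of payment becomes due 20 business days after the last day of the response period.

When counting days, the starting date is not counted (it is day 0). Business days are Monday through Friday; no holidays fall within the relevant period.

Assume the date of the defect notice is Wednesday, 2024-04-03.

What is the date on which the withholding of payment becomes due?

The last day of the remediation period: 76 calendar days after 2024-04-03 is 2024-06-18.
Adding 52 calendar days to 2024-06-18 gives 2024-08-09, which is the last day of the response period.
The date on which the withholding of payment becomes due: counting 20 business days from Friday, 2024-08-09 (Aug 12, Aug 13, Aug 14, Aug 15, …, Sep 4, Sep 5, Sep 6, skipping weekends) reaches Friday, 2024-09-06.

2024-09-06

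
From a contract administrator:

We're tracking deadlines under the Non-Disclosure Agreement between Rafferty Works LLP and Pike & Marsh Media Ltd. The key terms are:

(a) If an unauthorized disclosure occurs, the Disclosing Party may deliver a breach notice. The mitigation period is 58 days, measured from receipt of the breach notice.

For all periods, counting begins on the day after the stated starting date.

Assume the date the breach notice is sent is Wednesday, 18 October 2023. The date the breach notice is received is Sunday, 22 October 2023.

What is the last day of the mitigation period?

Adding 58 calendar days to 22 October 2023 gives 19 December 2023, which is the last day of the mitigation period.

19 December 2023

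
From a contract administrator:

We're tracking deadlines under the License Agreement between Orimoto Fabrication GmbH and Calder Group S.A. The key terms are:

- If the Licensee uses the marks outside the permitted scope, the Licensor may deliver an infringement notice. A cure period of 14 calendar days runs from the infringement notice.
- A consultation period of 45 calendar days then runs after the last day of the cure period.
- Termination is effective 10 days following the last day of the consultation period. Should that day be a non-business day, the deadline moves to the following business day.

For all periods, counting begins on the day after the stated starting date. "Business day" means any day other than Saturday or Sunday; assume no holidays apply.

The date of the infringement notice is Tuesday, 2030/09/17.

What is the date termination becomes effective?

The last day of the cure period: 2030/09/17 + 14 days = 2030/10/01.
The last day of the consultation period: 45 calendar days after 2030/10/01 is 2030/11/15.
The date termination becomes effective: 2030/11/15 + 10 days = 2030/11/25. 2030/11/25 is a Monday, so no roll-forward applies.

2030/11/25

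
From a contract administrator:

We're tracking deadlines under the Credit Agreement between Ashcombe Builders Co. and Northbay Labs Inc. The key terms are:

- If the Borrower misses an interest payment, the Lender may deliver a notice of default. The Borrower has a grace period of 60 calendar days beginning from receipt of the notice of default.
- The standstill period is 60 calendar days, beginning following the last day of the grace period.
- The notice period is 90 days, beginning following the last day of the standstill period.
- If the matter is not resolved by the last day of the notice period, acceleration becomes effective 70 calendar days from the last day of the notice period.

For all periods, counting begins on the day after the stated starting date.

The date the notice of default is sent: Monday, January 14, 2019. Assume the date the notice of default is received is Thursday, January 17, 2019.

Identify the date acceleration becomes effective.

October 24, 2019

The last day of the grace period: 60 calendar days after January 17, 2019 is March 18, 2019.
Adding 60 calendar days to March 18, 2019 gives May 17, 2019, which is the last day of the standstill period.
The last day of the notice period: 90 calendar days after May 17, 2019 is August 15, 2019.
The date acceleration becomes effective: 70 calendar days after August 15, 2019 is October 24, 2019.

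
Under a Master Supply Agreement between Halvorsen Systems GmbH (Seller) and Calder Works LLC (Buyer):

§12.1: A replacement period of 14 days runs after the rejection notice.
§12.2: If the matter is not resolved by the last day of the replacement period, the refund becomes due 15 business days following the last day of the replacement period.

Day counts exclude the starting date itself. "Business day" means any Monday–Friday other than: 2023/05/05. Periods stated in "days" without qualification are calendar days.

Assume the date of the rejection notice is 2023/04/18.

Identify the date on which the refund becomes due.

2023/05/24

Adding 14 calendar days to 2023/04/18 gives 2023/05/02, which is the last day of the replacement period.
From Tuesday, 2023/05/02, 15 business days (May 3, May 4, May 8, May 9, …, May 22, May 23, May 24, skipping weekends and the listed holiday on May 5) brings us to Wednesday, 2023/05/24, which is the date on which the refund becomes due.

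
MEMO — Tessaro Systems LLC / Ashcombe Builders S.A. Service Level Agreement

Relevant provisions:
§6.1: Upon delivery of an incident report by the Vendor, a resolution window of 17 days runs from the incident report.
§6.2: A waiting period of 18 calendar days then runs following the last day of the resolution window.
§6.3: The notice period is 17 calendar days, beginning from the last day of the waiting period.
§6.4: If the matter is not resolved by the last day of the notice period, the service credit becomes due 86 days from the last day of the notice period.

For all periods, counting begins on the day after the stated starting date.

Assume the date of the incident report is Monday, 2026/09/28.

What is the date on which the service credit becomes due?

2027/02/13

The last day of the resolution window: 17 calendar days after 2026/09/28 is 2026/10/15.
The last day of the waiting period: 18 calendar days after 2026/10/15 is 2026/11/02.
Adding 17 calendar days to 2026/11/02 gives 2026/11/19, which is the last day of the notice period.
The date on which the service credit becomes due: 2026/11/19 + 86 days = 2027/02/13.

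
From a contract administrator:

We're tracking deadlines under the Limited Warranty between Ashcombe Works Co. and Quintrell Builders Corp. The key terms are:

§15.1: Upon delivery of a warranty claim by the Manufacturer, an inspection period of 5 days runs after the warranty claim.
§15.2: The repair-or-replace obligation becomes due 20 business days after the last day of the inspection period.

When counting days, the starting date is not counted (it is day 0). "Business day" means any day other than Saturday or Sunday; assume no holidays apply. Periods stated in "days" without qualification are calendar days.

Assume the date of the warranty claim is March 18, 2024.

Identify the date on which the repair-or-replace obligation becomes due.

Adding 5 calendar days to March 18, 2024 gives March 23, 2024, which is the last day of the inspection period.
From Saturday, March 23, 2024, 20 business days (Mar 25, Mar 26, Mar 27, Mar 28, …, Apr 17, Apr 18, Apr 19, skipping weekends) brings us to Friday, April 19, 2024, which is the date on which the repair-or-replace obligation becomes due.

April 19, 2024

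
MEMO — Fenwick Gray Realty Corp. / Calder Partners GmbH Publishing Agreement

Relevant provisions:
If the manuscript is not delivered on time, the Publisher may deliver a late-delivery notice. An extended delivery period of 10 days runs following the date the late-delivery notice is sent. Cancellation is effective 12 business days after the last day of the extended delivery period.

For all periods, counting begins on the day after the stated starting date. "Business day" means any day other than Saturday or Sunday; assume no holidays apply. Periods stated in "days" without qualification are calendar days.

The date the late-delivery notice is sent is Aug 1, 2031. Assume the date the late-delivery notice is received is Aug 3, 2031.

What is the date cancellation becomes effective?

Aug 27, 2031

Adding 10 calendar days to Aug 1, 2031 gives Aug 11, 2031, which is the last day of the extended delivery period.
From Monday, Aug 11, 2031, 12 business days (Aug 12, Aug 13, Aug 14, Aug 15, …, Aug 25, Aug 26, Aug 27, skipping weekends) brings us to Wednesday, Aug 27, 2031, which is the date cancellation becomes effective.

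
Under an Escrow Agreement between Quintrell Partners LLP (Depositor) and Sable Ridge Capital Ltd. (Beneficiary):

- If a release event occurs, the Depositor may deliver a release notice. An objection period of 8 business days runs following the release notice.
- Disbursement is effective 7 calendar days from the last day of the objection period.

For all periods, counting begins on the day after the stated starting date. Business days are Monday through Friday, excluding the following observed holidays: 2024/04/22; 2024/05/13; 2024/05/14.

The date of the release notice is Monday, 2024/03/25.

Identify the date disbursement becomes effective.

The last day of the objection period: 8 business days after Monday, 2024/03/25, skipping weekends — Mar 26, Mar 27, Mar 28, Mar 29, Apr 1, Apr 2, Apr 3, Apr 4 — lands on Thursday, 2024/04/04.
Adding 7 calendar days to 2024/04/04 gives 2024/04/11, which is the date disbursement becomes effective.

2024/04/11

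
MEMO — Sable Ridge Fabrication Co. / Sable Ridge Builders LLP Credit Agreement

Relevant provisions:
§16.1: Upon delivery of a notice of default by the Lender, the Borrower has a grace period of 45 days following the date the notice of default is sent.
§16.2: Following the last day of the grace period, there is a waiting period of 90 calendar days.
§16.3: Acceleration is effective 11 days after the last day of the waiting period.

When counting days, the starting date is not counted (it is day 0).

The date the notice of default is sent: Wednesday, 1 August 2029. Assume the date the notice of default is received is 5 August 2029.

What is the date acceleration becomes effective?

25 December 2029

The last day of the grace period: 1 August 2029 + 45 days = 15 September 2029.
Adding 90 calendar days to 15 September 2029 gives 14 December 2029, which is the last day of the waiting period.
The date acceleration becomes effective: 14 December 2029 + 11 days = 25 December 2029.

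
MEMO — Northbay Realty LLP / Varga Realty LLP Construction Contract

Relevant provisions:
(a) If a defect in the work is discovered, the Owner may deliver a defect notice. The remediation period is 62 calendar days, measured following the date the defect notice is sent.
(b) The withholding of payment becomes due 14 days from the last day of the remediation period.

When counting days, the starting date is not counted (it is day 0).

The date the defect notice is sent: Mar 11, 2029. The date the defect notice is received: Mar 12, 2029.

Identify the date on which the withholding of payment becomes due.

The last day of the remediation period: Mar 11, 2029 + 62 days = May 12, 2029.
Adding 14 calendar days to May 12, 2029 gives May 26, 2029, which is the date on which the withholding of payment becomes due.

May 26, 2029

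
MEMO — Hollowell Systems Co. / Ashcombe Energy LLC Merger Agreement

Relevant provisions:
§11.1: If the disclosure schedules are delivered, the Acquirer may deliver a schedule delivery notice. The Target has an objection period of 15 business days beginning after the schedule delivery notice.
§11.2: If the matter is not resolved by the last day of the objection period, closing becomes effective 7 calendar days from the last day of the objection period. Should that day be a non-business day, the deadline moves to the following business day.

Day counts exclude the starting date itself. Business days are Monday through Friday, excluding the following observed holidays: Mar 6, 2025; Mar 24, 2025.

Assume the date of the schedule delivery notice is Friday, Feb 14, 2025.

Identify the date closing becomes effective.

Mar 17, 2025

The last day of the objection period: counting 15 business days from Friday, Feb 14, 2025 (Feb 17, Feb 18, Feb 19, Feb 20, …, Mar 5, Mar 7, Mar 10, skipping weekends and the listed holiday on Mar 6) reaches Monday, Mar 10, 2025.
The date closing becomes effective: Mar 10, 2025 + 7 days = Mar 17, 2025. Mar 17, 2025 is a Monday and is not a listed holiday, so no roll-forward applies.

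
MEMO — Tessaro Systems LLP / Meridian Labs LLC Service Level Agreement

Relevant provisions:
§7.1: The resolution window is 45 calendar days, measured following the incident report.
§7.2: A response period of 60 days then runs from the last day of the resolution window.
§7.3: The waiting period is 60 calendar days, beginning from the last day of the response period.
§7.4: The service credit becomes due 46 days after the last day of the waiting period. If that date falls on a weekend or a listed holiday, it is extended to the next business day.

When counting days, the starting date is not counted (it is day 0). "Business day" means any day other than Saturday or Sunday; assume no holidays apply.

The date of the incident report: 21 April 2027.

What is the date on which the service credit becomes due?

Adding 45 calendar days to 21 April 2027 gives 5 June 2027, which is the last day of the resolution window.
Adding 60 calendar days to 5 June 2027 gives 4 August 2027, which is the last day of the response period.
The last day of the waiting period: 4 August 2027 + 60 days = 3 October 2027.
The date on which the service credit becomes due: 46 calendar days after 3 October 2027 is 18 November 2027. 18 November 2027 is a Thursday, so no roll-forward applies.

18 November 2027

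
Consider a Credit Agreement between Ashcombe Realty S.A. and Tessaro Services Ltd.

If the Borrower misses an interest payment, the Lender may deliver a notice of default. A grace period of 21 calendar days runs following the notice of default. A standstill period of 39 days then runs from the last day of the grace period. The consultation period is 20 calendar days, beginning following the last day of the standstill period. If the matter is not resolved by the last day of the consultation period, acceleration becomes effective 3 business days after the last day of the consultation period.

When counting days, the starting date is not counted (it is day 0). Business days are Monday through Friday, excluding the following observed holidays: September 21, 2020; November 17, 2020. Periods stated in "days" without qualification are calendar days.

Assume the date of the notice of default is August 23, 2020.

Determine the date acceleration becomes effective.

November 16, 2020

The last day of the grace period: 21 calendar days after August 23, 2020 is September 13, 2020.
Adding 39 calendar days to September 13, 2020 gives October 22, 2020, which is the last day of the standstill period.
The last day of the consultation period: 20 calendar days after October 22, 2020 is November 11, 2020.
From Wednesday, November 11, 2020, 3 business days (Nov 12, Nov 13, Nov 16, skipping weekends) brings us to Monday, November 16, 2020, which is the date acceleration becomes effective.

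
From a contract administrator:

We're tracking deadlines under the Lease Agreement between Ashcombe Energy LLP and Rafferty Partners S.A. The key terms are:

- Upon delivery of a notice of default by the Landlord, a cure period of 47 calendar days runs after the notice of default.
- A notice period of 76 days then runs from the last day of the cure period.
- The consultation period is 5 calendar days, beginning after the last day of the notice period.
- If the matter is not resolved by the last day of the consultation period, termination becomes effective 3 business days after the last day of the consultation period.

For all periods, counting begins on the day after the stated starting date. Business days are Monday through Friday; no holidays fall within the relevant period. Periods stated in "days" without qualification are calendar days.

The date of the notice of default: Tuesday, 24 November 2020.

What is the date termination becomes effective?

6 April 2021

The last day of the cure period: 47 calendar days after 24 November 2020 is 10 January 2021.
The last day of the notice period: 76 calendar days after 10 January 2021 is 27 March 2021.
The last day of the consultation period: 27 March 2021 + 5 days = 1 April 2021.
From Thursday, 1 April 2021, 3 business days (Apr 2, Apr 5, Apr 6, skipping weekends) brings us to Tuesday, 6 April 2021, which is the date termination becomes effective.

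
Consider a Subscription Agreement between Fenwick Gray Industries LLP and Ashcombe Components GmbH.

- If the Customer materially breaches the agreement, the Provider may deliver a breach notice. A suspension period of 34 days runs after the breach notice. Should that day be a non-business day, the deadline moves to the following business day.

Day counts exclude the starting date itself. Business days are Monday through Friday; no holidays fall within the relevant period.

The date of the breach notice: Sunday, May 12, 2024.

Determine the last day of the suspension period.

The last day of the suspension period: 34 calendar days after May 12, 2024 is June 15, 2024. That falls on a Saturday, so it rolls to the next business day, Monday, June 17, 2024.

June 17, 2024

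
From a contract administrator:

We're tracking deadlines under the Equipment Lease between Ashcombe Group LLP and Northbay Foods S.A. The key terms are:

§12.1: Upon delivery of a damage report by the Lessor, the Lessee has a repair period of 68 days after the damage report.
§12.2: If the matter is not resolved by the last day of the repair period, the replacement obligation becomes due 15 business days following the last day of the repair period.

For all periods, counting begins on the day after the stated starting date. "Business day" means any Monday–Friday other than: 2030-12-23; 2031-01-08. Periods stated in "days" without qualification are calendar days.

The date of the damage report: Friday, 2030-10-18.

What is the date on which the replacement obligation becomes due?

Adding 68 calendar days to 2030-10-18 gives 2030-12-25, which is the last day of the repair period.
From Wednesday, 2030-12-25, 15 business days (Dec 26, Dec 27, Dec 30, Dec 31, …, Jan 14, Jan 15, Jan 16, skipping weekends and the listed holiday on Jan 8) brings us to Thursday, 2031-01-16, which is the date on which the replacement obligation becomes due.

2031-01-16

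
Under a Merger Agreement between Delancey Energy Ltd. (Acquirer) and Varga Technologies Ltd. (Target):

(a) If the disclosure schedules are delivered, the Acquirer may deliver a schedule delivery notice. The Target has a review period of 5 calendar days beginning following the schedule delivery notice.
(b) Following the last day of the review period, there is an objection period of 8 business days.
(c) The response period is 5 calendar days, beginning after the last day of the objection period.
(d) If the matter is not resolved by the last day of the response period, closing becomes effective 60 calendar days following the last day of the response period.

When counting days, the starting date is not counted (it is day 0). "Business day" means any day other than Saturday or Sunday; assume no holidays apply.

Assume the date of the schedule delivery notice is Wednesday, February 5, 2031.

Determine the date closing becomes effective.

April 26, 2031

The last day of the review period: February 5, 2031 + 5 days = February 10, 2031.
From Monday, February 10, 2031, 8 business days (Feb 11, Feb 12, Feb 13, Feb 14, Feb 17, Feb 18, Feb 19, Feb 20, skipping weekends) brings us to Thursday, February 20, 2031, which is the last day of the objection period.
The last day of the response period: 5 calendar days after February 20, 2031 is February 25, 2031.
The date closing becomes effective: February 25, 2031 + 60 days = April 26, 2031.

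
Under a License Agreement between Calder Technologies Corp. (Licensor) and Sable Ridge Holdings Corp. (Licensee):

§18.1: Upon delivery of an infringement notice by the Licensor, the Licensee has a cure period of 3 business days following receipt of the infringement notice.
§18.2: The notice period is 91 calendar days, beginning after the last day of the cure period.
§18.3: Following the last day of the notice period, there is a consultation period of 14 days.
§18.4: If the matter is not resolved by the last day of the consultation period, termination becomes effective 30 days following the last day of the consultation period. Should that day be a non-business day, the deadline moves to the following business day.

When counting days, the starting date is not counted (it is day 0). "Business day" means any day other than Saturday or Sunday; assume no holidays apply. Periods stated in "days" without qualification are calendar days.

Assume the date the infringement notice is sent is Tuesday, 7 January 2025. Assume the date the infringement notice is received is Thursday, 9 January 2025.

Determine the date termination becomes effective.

From Thursday, 9 January 2025, 3 business days (Jan 10, Jan 13, Jan 14, skipping weekends) brings us to Tuesday, 14 January 2025, which is the last day of the cure period.
The last day of the notice period: 14 January 2025 + 91 days = 15 April 2025.
The last day of the consultation period: 15 April 2025 + 14 days = 29 April 2025.
Adding 30 calendar days to 29 April 2025 gives 29 May 2025, which is the date termination becomes effective. 29 May 2025 is a Thursday, so no roll-forward applies.

29 May 2025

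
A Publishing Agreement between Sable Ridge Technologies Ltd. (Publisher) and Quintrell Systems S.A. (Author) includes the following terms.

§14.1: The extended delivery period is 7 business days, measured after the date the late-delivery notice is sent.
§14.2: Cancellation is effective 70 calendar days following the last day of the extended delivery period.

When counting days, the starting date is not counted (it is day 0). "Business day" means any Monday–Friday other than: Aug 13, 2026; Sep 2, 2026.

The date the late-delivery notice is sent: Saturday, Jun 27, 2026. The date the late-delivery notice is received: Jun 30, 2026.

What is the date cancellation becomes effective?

Sep 15, 2026

The last day of the extended delivery period: counting 7 business days from Saturday, Jun 27, 2026 (Jun 29, Jun 30, Jul 1, Jul 2, Jul 3, Jul 6, Jul 7, skipping weekends) reaches Tuesday, Jul 7, 2026.
Adding 70 calendar days to Jul 7, 2026 gives Sep 15, 2026, which is the date cancellation becomes effective.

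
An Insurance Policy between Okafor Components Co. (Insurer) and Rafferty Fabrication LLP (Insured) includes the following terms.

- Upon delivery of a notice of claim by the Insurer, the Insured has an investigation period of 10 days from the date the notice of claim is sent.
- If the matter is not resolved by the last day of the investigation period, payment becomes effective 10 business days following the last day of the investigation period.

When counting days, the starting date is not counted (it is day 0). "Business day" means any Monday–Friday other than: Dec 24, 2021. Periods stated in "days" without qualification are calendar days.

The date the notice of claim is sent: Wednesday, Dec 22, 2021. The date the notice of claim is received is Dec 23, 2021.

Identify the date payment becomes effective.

Jan 14, 2022

The last day of the investigation period: 10 calendar days after Dec 22, 2021 is Jan 1, 2022.
The date payment becomes effective: counting 10 business days from Saturday, Jan 1, 2022 (Jan 3, Jan 4, Jan 5, Jan 6, Jan 7, Jan 10, Jan 11, Jan 12, Jan 13, Jan 14, skipping weekends) reaches Friday, Jan 14, 2022.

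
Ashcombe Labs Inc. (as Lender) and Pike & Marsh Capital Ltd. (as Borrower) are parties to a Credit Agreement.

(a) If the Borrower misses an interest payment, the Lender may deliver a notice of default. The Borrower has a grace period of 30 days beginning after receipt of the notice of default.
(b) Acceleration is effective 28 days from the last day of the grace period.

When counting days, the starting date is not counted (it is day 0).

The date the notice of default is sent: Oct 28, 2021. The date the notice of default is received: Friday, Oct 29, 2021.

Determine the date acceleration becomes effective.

Dec 26, 2021

The last day of the grace period: Oct 29, 2021 + 30 days = Nov 28, 2021.
The date acceleration becomes effective: Nov 28, 2021 + 28 days = Dec 26, 2021.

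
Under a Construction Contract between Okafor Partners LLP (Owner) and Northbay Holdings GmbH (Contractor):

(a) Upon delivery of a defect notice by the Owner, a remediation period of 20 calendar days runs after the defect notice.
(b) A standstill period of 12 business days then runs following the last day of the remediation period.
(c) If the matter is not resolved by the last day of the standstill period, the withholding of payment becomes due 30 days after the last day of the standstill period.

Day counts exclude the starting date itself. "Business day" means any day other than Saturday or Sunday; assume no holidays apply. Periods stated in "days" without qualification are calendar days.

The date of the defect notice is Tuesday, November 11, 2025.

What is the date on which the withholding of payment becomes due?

January 16, 2026

Adding 20 calendar days to November 11, 2025 gives December 1, 2025, which is the last day of the remediation period.
The last day of the standstill period: 12 business days after Monday, December 1, 2025, skipping weekends — Dec 2, Dec 3, Dec 4, Dec 5, …, Dec 15, Dec 16, Dec 17 — lands on Wednesday, December 17, 2025.
Adding 30 calendar days to December 17, 2025 gives January 16, 2026, which is the date on which the withholding of payment becomes due.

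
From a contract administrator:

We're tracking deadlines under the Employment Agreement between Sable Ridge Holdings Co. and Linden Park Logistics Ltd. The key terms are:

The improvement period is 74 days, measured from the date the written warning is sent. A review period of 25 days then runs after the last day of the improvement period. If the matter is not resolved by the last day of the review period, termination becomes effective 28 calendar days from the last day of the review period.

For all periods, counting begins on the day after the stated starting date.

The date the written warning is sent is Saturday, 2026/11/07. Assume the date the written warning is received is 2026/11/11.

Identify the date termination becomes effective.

2027/03/14

The last day of the improvement period: 74 calendar days after 2026/11/07 is 2027/01/20.
The last day of the review period: 2027/01/20 + 25 days = 2027/02/14.
Adding 28 calendar days to 2027/02/14 gives 2027/03/14, which is the date termination becomes effective.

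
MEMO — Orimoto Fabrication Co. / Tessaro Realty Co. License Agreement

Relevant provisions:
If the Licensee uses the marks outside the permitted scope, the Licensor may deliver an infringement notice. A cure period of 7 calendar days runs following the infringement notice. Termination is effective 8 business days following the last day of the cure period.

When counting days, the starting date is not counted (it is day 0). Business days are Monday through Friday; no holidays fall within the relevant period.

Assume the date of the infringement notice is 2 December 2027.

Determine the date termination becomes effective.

21 December 2027

The last day of the cure period: 7 calendar days after 2 December 2027 is 9 December 2027.
The date termination becomes effective: 8 business days after Thursday, 9 December 2027, skipping weekends — Dec 10, Dec 13, Dec 14, Dec 15, Dec 16, Dec 17, Dec 20, Dec 21 — lands on Tuesday, 21 December 2027.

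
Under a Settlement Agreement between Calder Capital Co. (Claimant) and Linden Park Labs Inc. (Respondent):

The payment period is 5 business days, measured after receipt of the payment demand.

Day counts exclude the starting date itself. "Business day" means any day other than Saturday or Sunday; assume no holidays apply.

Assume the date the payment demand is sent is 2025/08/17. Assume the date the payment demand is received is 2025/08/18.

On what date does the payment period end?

2025/08/25

From Monday, 2025/08/18, 5 business days (Aug 19, Aug 20, Aug 21, Aug 22, Aug 25, skipping weekends) brings us to Monday, 2025/08/25, which is the last day of the payment period.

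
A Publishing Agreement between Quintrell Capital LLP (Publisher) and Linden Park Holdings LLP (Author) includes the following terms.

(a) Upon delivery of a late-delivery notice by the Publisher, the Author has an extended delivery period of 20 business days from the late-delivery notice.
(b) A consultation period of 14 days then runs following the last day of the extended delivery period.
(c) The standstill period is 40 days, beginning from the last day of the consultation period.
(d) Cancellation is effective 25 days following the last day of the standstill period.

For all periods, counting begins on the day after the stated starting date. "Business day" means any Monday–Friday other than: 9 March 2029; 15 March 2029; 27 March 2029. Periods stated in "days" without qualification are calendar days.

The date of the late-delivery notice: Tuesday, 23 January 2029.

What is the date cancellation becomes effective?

10 May 2029

The last day of the extended delivery period: 20 business days after Tuesday, 23 January 2029, skipping weekends — Jan 24, Jan 25, Jan 26, Jan 29, …, Feb 16, Feb 19, Feb 20 — lands on Tuesday, 20 February 2029.
The last day of the consultation period: 20 February 2029 + 14 days = 6 March 2029.
Adding 40 calendar days to 6 March 2029 gives 15 April 2029, which is the last day of the standstill period.
The date cancellation becomes effective: 15 April 2029 + 25 days = 10 May 2029.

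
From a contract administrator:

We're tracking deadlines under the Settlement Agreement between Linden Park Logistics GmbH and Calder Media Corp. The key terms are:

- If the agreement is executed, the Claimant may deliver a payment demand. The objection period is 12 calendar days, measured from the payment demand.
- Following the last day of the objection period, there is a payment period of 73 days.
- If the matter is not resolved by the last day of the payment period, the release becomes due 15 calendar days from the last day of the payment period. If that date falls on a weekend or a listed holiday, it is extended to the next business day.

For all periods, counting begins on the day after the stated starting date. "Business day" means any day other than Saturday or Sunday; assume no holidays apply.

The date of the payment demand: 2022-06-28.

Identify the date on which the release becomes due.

The last day of the objection period: 2022-06-28 + 12 days = 2022-07-10.
The last day of the payment period: 2022-07-10 + 73 days = 2022-09-21.
Adding 15 calendar days to 2022-09-21 gives 2022-10-06, which is the date on which the release becomes due. 2022-10-06 is a Thursday, so no roll-forward applies.

2022-10-06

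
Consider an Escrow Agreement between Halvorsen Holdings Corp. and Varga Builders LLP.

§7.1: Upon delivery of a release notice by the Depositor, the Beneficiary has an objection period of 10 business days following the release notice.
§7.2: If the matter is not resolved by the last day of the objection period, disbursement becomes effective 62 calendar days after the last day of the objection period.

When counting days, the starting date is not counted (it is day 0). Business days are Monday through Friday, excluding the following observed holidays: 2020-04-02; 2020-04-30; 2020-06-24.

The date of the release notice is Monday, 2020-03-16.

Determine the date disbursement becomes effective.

From Monday, 2020-03-16, 10 business days (Mar 17, Mar 18, Mar 19, Mar 20, Mar 23, Mar 24, Mar 25, Mar 26, Mar 27, Mar 30, skipping weekends) brings us to Monday, 2020-03-30, which is the last day of the objection period.
Adding 62 calendar days to 2020-03-30 gives 2020-05-31, which is the date disbursement becomes effective.

2020-05-31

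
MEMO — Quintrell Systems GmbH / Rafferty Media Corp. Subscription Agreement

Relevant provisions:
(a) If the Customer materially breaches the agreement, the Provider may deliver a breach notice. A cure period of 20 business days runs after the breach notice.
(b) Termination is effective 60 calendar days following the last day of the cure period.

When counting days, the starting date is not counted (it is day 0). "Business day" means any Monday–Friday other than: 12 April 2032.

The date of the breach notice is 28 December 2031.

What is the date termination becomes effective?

The last day of the cure period: counting 20 business days from Sunday, 28 December 2031 (Dec 29, Dec 30, Dec 31, Jan 1, …, Jan 21, Jan 22, Jan 23, skipping weekends) reaches Friday, 23 January 2032.
Adding 60 calendar days to 23 January 2032 gives 23 March 2032, which is the date termination becomes effective.

23 March 2032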